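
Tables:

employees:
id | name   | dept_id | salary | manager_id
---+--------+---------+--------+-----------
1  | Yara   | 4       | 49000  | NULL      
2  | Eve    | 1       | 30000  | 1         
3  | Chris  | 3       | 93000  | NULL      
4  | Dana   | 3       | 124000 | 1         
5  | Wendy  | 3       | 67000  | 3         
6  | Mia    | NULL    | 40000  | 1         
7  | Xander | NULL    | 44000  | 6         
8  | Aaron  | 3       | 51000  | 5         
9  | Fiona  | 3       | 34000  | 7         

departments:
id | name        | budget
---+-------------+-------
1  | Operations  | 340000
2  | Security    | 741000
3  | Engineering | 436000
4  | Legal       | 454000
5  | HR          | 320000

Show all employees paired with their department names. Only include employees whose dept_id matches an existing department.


INNER JOIN keeps only employees rows whose dept_id matches an id in departments. Walk through each employee:
  - employee 1 (Yara): dept_id=4 -> matches Legal
  - employee 2 (Eve): dept_id=1 -> matches Operations
  - employee 3 (Chris): dept_id=3 -> matches Engineering
  - employee 4 (Dana): dept_id=3 -> matches Engineering
  - employee 5 (Wendy): dept_id=3 -> matches Engineering
  - employee 6 (Mia): dept_id=NULL, no match -> dropped
  - employee 7 (Xander): dept_id=NULL, no match -> dropped
  - employee 8 (Aaron): dept_id=3 -> matches Engineering
  - employee 9 (Fiona): dept_id=3 -> matches Engineering
So 2 of 9 rows are dropped.

SQL:
SELECT a.name, b.name AS department
FROM employees a
INNER JOIN departments b ON a.dept_id = b.id

Result:
name  | department 
------+------------
Yara  | Legal      
Eve   | Operations 
Chris | Engineering
Dana  | Engineering
Wendy | Engineering
Aaron | Engineering
Fiona | Engineering


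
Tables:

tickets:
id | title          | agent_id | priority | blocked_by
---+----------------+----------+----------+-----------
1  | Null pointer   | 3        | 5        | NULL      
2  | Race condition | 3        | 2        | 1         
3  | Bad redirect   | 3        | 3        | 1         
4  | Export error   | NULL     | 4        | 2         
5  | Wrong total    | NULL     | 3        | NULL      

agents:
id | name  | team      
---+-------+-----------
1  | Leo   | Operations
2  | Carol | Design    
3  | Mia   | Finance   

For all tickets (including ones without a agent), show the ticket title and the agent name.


LEFT JOIN keeps every row from tickets (the left table); where agent_id has no match in agents, the agent columns become NULL. Walk through each ticket:
  - ticket 1 (Null pointer): agent_id=3 -> matches Mia
  - ticket 2 (Race condition): agent_id=3 -> matches Mia
  - ticket 3 (Bad redirect): agent_id=3 -> matches Mia
  - ticket 4 (Export error): agent_id=NULL, no match -> kept with NULL
  - ticket 5 (Wrong total): agent_id=NULL, no match -> kept with NULL
All 5 rows appear; 2 have NULL agent.

SQL:
SELECT a.title, b.name AS agent
FROM tickets a
LEFT JOIN agents b ON a.agent_id = b.id

Result:
title          | agent
---------------+------
Null pointer   | Mia  
Race condition | Mia  
Bad redirect   | Mia  
Export error   | NULL 
Wrong total    | NULL 


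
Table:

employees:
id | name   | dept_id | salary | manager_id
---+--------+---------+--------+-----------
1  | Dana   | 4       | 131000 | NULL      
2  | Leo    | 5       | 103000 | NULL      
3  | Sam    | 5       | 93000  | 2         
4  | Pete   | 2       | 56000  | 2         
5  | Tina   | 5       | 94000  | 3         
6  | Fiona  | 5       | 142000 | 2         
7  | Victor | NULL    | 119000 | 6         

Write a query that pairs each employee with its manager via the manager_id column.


This is a self-join: employees is joined to a second copy of itself, matching each row's manager_id to another row's id. Use LEFT JOIN so rows with manager_id=NULL are kept.
  - employee 1 (Dana): manager_id=NULL -> NULL
  - employee 2 (Leo): manager_id=NULL -> NULL
  - employee 3 (Sam): manager_id=2 -> Leo
  - employee 4 (Pete): manager_id=2 -> Leo
  - employee 5 (Tina): manager_id=3 -> Sam
  - employee 6 (Fiona): manager_id=2 -> Leo
  - employee 7 (Victor): manager_id=6 -> Fiona

SQL:
SELECT a.name AS item, b.name AS manager
FROM employees a
LEFT JOIN employees b ON a.manager_id = b.id

Result:
item   | manager
-------+--------
Dana   | NULL   
Leo    | NULL   
Sam    | Leo    
Pete   | Leo    
Tina   | Sam    
Fiona  | Leo    
Victor | Fiona  


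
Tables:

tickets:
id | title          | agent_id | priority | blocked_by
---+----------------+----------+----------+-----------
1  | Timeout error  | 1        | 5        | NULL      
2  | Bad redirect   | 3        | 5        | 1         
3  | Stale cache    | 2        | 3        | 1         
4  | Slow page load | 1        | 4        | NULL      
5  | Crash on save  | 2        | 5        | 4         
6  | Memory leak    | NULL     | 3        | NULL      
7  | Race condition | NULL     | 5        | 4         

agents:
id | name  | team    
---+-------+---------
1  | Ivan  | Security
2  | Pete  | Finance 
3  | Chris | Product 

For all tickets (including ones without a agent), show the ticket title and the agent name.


LEFT JOIN keeps every row from tickets (the left table); where agent_id has no match in agents, the agent columns become NULL. Walk through each ticket:
  - ticket 1 (Timeout error): agent_id=1 -> matches Ivan
  - ticket 2 (Bad redirect): agent_id=3 -> matches Chris
  - ticket 3 (Stale cache): agent_id=2 -> matches Pete
  - ticket 4 (Slow page load): agent_id=1 -> matches Ivan
  - ticket 5 (Crash on save): agent_id=2 -> matches Pete
  - ticket 6 (Memory leak): agent_id=NULL, no match -> kept with NULL
  - ticket 7 (Race condition): agent_id=NULL, no match -> kept with NULL
All 7 rows appear; 2 have NULL agent.

SQL:
SELECT a.title, b.name AS agent
FROM tickets a
LEFT JOIN agents b ON a.agent_id = b.id

Result:
title          | agent
---------------+------
Timeout error  | Ivan 
Bad redirect   | Chris
Stale cache    | Pete 
Slow page load | Ivan 
Crash on save  | Pete 
Memory leak    | NULL 
Race condition | NULL 


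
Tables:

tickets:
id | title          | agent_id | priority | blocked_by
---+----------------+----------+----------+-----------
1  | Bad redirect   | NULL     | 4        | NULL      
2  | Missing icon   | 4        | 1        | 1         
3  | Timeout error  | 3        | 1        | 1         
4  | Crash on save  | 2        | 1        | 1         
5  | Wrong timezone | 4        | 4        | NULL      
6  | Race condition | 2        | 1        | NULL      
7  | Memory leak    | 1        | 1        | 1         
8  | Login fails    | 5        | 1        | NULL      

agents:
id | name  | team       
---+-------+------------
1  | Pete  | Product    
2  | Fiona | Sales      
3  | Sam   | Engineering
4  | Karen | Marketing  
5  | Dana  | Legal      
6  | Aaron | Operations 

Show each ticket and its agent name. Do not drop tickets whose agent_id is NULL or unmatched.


LEFT JOIN keeps every row from tickets (the left table); where agent_id has no match in agents, the agent columns become NULL. Walk through each ticket:
  - ticket 1 (Bad redirect): agent_id=NULL, no match -> kept with NULL
  - ticket 2 (Missing icon): agent_id=4 -> matches Karen
  - ticket 3 (Timeout error): agent_id=3 -> matches Sam
  - ticket 4 (Crash on save): agent_id=2 -> matches Fiona
  - ticket 5 (Wrong timezone): agent_id=4 -> matches Karen
  - ticket 6 (Race condition): agent_id=2 -> matches Fiona
  - ticket 7 (Memory leak): agent_id=1 -> matches Pete
  - ticket 8 (Login fails): agent_id=5 -> matches Dana
All 8 rows appear; 1 has NULL agent.

SQL:
SELECT a.title, b.name AS agent
FROM tickets a
LEFT JOIN agents b ON a.agent_id = b.id

Result:
title          | agent
---------------+------
Bad redirect   | NULL 
Missing icon   | Karen
Timeout error  | Sam  
Crash on save  | Fiona
Wrong timezone | Karen
Race condition | Fiona
Memory leak    | Pete 
Login fails    | Dana 


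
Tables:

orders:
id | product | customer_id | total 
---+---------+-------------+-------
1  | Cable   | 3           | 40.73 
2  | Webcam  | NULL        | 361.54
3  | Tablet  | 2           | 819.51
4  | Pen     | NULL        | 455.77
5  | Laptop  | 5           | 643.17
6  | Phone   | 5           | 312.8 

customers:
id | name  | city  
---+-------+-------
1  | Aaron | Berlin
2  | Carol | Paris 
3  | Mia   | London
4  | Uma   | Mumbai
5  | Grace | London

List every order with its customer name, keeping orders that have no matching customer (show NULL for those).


LEFT JOIN keeps every row from orders (the left table); where customer_id has no match in customers, the customer columns become NULL. Walk through each order:
  - order 1 (Cable): customer_id=3 -> matches Mia
  - order 2 (Webcam): customer_id=NULL, no match -> kept with NULL
  - order 3 (Tablet): customer_id=2 -> matches Carol
  - order 4 (Pen): customer_id=NULL, no match -> kept with NULL
  - order 5 (Laptop): customer_id=5 -> matches Grace
  - order 6 (Phone): customer_id=5 -> matches Grace
All 6 rows appear; 2 have NULL customer.

SQL:
SELECT a.product, b.name AS customer
FROM orders a
LEFT JOIN customers b ON a.customer_id = b.id

Result:
product | customer
--------+---------
Cable   | Mia     
Webcam  | NULL    
Tablet  | Carol   
Pen     | NULL    
Laptop  | Grace   
Phone   | Grace   


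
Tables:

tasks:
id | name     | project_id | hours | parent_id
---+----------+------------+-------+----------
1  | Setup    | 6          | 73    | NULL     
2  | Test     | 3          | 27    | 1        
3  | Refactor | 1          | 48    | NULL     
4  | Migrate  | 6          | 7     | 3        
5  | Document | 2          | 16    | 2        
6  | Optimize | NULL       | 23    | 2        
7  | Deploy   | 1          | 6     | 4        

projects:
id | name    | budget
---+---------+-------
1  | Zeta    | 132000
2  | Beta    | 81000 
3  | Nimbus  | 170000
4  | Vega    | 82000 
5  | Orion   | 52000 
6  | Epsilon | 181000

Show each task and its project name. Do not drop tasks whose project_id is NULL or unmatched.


LEFT JOIN keeps every row from tasks (the left table); where project_id has no match in projects, the project columns become NULL. Walk through each task:
  - task 1 (Setup): project_id=6 -> matches Epsilon
  - task 2 (Test): project_id=3 -> matches Nimbus
  - task 3 (Refactor): project_id=1 -> matches Zeta
  - task 4 (Migrate): project_id=6 -> matches Epsilon
  - task 5 (Document): project_id=2 -> matches Beta
  - task 6 (Optimize): project_id=NULL, no match -> kept with NULL
  - task 7 (Deploy): project_id=1 -> matches Zeta
All 7 rows appear; 1 has NULL project.

SQL:
SELECT a.name, b.name AS project
FROM tasks a
LEFT JOIN projects b ON a.project_id = b.id

Result:
name     | project
---------+--------
Setup    | Epsilon
Test     | Nimbus 
Refactor | Zeta   
Migrate  | Epsilon
Document | Beta   
Optimize | NULL   
Deploy   | Zeta   


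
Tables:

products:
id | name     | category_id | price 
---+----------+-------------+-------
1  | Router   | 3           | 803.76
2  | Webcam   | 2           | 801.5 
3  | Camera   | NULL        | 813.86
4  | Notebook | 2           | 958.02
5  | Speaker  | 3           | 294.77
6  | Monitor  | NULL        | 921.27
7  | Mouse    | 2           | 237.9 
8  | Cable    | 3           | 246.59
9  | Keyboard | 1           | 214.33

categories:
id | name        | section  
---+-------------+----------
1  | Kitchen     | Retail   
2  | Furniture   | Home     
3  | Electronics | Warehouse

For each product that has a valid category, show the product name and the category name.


INNER JOIN keeps only products rows whose category_id matches an id in categories. Walk through each product:
  - product 1 (Router): category_id=3 -> matches Electronics
  - product 2 (Webcam): category_id=2 -> matches Furniture
  - product 3 (Camera): category_id=NULL, no match -> dropped
  - product 4 (Notebook): category_id=2 -> matches Furniture
  - product 5 (Speaker): category_id=3 -> matches Electronics
  - product 6 (Monitor): category_id=NULL, no match -> dropped
  - product 7 (Mouse): category_id=2 -> matches Furniture
  - product 8 (Cable): category_id=3 -> matches Electronics
  - product 9 (Keyboard): category_id=1 -> matches Kitchen
So 2 of 9 rows are dropped.

SQL:
SELECT a.name, b.name AS category
FROM products a
INNER JOIN categories b ON a.category_id = b.id

Result:
name     | category   
---------+------------
Router   | Electronics
Webcam   | Furniture  
Notebook | Furniture  
Speaker  | Electronics
Mouse    | Furniture  
Cable    | Electronics
Keyboard | Kitchen    


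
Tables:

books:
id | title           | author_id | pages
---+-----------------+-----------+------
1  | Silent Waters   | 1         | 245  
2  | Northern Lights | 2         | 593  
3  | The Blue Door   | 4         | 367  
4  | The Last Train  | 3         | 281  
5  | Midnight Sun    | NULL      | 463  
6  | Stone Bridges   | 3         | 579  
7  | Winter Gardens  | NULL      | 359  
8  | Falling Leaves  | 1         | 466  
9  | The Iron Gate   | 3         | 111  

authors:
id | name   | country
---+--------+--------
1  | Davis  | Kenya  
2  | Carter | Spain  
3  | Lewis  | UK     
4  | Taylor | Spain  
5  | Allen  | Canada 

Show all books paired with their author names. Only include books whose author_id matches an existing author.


INNER JOIN keeps only books rows whose author_id matches an id in authors. Walk through each book:
  - book 1 (Silent Waters): author_id=1 -> matches Davis
  - book 2 (Northern Lights): author_id=2 -> matches Carter
  - book 3 (The Blue Door): author_id=4 -> matches Taylor
  - book 4 (The Last Train): author_id=3 -> matches Lewis
  - book 5 (Midnight Sun): author_id=NULL, no match -> dropped
  - book 6 (Stone Bridges): author_id=3 -> matches Lewis
  - book 7 (Winter Gardens): author_id=NULL, no match -> dropped
  - book 8 (Falling Leaves): author_id=1 -> matches Davis
  - book 9 (The Iron Gate): author_id=3 -> matches Lewis
So 2 of 9 rows are dropped.

SQL:
SELECT a.title, b.name AS author
FROM books a
INNER JOIN authors b ON a.author_id = b.id

Result:
title           | author
----------------+-------
Silent Waters   | Davis 
Northern Lights | Carter
The Blue Door   | Taylor
The Last Train  | Lewis 
Stone Bridges   | Lewis 
Falling Leaves  | Davis 
The Iron Gate   | Lewis 


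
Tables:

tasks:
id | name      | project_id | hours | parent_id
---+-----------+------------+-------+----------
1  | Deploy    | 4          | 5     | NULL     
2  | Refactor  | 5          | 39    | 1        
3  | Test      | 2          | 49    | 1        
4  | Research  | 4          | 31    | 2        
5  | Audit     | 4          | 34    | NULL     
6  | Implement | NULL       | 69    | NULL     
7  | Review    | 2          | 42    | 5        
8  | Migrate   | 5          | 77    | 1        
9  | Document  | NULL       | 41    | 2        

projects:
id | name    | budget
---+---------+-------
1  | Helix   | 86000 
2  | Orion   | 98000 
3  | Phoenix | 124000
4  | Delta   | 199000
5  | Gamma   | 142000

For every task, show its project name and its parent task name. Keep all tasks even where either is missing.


Two LEFT JOINs from the same base table tasks: one to projects via project_id, one to tasks itself via parent_id. Both are LEFT so every task is preserved.
Match against projects:
  - task 1 (Deploy): project_id=4 -> matches Delta
  - task 2 (Refactor): project_id=5 -> matches Gamma
  - task 3 (Test): project_id=2 -> matches Orion
  - task 4 (Research): project_id=4 -> matches Delta
  - task 5 (Audit): project_id=4 -> matches Delta
  - task 6 (Implement): project_id=NULL, no match -> kept with NULL
  - task 7 (Review): project_id=2 -> matches Orion
  - task 8 (Migrate): project_id=5 -> matches Gamma
  - task 9 (Document): project_id=NULL, no match -> kept with NULL
Match against tasks (self):
  - task 1 (Deploy): parent_id=NULL -> NULL
  - task 2 (Refactor): parent_id=1 -> Deploy
  - task 3 (Test): parent_id=1 -> Deploy
  - task 4 (Research): parent_id=2 -> Refactor
  - task 5 (Audit): parent_id=NULL -> NULL
  - task 6 (Implement): parent_id=NULL -> NULL
  - task 7 (Review): parent_id=5 -> Audit
  - task 8 (Migrate): parent_id=1 -> Deploy
  - task 9 (Document): parent_id=2 -> Refactor

SQL:
SELECT a.name, b.name AS project, c.name AS parent
FROM tasks a
LEFT JOIN projects b ON a.project_id = b.id
LEFT JOIN tasks c ON a.parent_id = c.id

Result:
name      | project | parent  
----------+---------+---------
Deploy    | Delta   | NULL    
Refactor  | Gamma   | Deploy  
Test      | Orion   | Deploy  
Research  | Delta   | Refactor
Audit     | Delta   | NULL    
Implement | NULL    | NULL    
Review    | Orion   | Audit   
Migrate   | Gamma   | Deploy  
Document  | NULL    | Refactor


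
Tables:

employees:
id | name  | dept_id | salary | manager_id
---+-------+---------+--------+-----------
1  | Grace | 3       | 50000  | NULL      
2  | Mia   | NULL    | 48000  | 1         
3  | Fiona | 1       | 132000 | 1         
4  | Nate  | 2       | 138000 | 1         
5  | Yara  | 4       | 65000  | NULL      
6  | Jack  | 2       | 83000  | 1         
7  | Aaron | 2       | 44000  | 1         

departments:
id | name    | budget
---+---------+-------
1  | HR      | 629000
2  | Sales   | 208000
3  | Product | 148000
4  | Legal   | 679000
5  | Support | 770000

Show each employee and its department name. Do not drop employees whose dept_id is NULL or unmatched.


LEFT JOIN keeps every row from employees (the left table); where dept_id has no match in departments, the department columns become NULL. Walk through each employee:
  - employee 1 (Grace): dept_id=3 -> matches Product
  - employee 2 (Mia): dept_id=NULL, no match -> kept with NULL
  - employee 3 (Fiona): dept_id=1 -> matches HR
  - employee 4 (Nate): dept_id=2 -> matches Sales
  - employee 5 (Yara): dept_id=4 -> matches Legal
  - employee 6 (Jack): dept_id=2 -> matches Sales
  - employee 7 (Aaron): dept_id=2 -> matches Sales
All 7 rows appear; 1 has NULL department.

SQL:
SELECT a.name, b.name AS department
FROM employees a
LEFT JOIN departments b ON a.dept_id = b.id

Result:
name  | department
------+-----------
Grace | Product   
Mia   | NULL      
Fiona | HR        
Nate  | Sales     
Yara  | Legal     
Jack  | Sales     
Aaron | Sales     


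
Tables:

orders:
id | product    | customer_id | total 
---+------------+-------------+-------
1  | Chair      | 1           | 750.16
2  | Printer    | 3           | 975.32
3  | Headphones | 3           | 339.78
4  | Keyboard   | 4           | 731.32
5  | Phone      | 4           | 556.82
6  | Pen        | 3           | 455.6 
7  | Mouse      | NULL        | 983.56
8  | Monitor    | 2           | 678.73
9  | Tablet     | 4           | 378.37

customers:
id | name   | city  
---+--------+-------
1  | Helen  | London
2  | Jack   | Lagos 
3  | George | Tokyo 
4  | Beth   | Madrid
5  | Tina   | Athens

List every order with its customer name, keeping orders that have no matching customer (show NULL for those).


LEFT JOIN keeps every row from orders (the left table); where customer_id has no match in customers, the customer columns become NULL. Walk through each order:
  - order 1 (Chair): customer_id=1 -> matches Helen
  - order 2 (Printer): customer_id=3 -> matches George
  - order 3 (Headphones): customer_id=3 -> matches George
  - order 4 (Keyboard): customer_id=4 -> matches Beth
  - order 5 (Phone): customer_id=4 -> matches Beth
  - order 6 (Pen): customer_id=3 -> matches George
  - order 7 (Mouse): customer_id=NULL, no match -> kept with NULL
  - order 8 (Monitor): customer_id=2 -> matches Jack
  - order 9 (Tablet): customer_id=4 -> matches Beth
All 9 rows appear; 1 has NULL customer.

SQL:
SELECT a.product, b.name AS customer
FROM orders a
LEFT JOIN customers b ON a.customer_id = b.id

Result:
product    | customer
-----------+---------
Chair      | Helen   
Printer    | George  
Headphones | George  
Keyboard   | Beth    
Phone      | Beth    
Pen        | George  
Mouse      | NULL    
Monitor    | Jack    
Tablet     | Beth    


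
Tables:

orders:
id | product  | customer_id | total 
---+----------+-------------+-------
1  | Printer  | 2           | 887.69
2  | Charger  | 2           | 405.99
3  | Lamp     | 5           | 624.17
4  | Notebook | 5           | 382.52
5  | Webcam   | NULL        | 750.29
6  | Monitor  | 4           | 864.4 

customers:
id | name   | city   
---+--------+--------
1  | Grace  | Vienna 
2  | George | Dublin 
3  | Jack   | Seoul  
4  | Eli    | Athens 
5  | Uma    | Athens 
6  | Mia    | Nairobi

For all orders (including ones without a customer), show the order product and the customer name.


LEFT JOIN keeps every row from orders (the left table); where customer_id has no match in customers, the customer columns become NULL. Walk through each order:
  - order 1 (Printer): customer_id=2 -> matches George
  - order 2 (Charger): customer_id=2 -> matches George
  - order 3 (Lamp): customer_id=5 -> matches Uma
  - order 4 (Notebook): customer_id=5 -> matches Uma
  - order 5 (Webcam): customer_id=NULL, no match -> kept with NULL
  - order 6 (Monitor): customer_id=4 -> matches Eli
All 6 rows appear; 1 has NULL customer.

SQL:
SELECT a.product, b.name AS customer
FROM orders a
LEFT JOIN customers b ON a.customer_id = b.id

Result:
product  | customer
---------+---------
Printer  | George  
Charger  | George  
Lamp     | Uma     
Notebook | Uma     
Webcam   | NULL    
Monitor  | Eli     


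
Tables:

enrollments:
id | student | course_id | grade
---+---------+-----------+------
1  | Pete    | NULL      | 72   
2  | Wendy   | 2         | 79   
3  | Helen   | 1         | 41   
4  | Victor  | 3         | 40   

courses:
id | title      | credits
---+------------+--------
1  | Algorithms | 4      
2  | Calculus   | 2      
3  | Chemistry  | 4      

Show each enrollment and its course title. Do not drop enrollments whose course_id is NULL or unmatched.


LEFT JOIN keeps every row from enrollments (the left table); where course_id has no match in courses, the course columns become NULL. Walk through each enrollment:
  - enrollment 1 (Pete): course_id=NULL, no match -> kept with NULL
  - enrollment 2 (Wendy): course_id=2 -> matches Calculus
  - enrollment 3 (Helen): course_id=1 -> matches Algorithms
  - enrollment 4 (Victor): course_id=3 -> matches Chemistry
All 4 rows appear; 1 has NULL course.

SQL:
SELECT a.student, b.title AS course
FROM enrollments a
LEFT JOIN courses b ON a.course_id = b.id

Result:
student | course    
--------+-----------
Pete    | NULL      
Wendy   | Calculus  
Helen   | Algorithms
Victor  | Chemistry 


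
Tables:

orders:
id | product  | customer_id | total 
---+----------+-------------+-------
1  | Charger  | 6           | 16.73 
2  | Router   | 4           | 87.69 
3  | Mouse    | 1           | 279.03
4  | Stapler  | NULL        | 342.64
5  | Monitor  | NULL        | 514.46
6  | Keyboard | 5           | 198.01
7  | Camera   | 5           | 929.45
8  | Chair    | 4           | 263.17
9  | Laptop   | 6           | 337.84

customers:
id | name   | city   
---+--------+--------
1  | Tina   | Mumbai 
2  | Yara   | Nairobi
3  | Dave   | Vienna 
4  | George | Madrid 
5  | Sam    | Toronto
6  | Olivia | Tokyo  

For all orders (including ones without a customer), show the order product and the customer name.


LEFT JOIN keeps every row from orders (the left table); where customer_id has no match in customers, the customer columns become NULL. Walk through each order:
  - order 1 (Charger): customer_id=6 -> matches Olivia
  - order 2 (Router): customer_id=4 -> matches George
  - order 3 (Mouse): customer_id=1 -> matches Tina
  - order 4 (Stapler): customer_id=NULL, no match -> kept with NULL
  - order 5 (Monitor): customer_id=NULL, no match -> kept with NULL
  - order 6 (Keyboard): customer_id=5 -> matches Sam
  - order 7 (Camera): customer_id=5 -> matches Sam
  - order 8 (Chair): customer_id=4 -> matches George
  - order 9 (Laptop): customer_id=6 -> matches Olivia
All 9 rows appear; 2 have NULL customer.

SQL:
SELECT a.product, b.name AS customer
FROM orders a
LEFT JOIN customers b ON a.customer_id = b.id

Result:
product  | customer
---------+---------
Charger  | Olivia  
Router   | George  
Mouse    | Tina    
Stapler  | NULL    
Monitor  | NULL    
Keyboard | Sam     
Camera   | Sam     
Chair    | George  
Laptop   | Olivia  


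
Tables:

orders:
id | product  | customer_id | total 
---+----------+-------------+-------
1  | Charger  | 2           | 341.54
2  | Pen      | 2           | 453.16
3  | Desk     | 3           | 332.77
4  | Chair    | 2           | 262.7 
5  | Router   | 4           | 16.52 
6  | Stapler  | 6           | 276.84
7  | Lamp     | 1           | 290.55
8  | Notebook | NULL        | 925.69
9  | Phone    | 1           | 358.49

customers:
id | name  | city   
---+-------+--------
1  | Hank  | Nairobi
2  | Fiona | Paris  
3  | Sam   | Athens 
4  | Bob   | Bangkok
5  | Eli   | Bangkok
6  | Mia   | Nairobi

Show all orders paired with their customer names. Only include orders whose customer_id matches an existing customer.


INNER JOIN keeps only orders rows whose customer_id matches an id in customers. Walk through each order:
  - order 1 (Charger): customer_id=2 -> matches Fiona
  - order 2 (Pen): customer_id=2 -> matches Fiona
  - order 3 (Desk): customer_id=3 -> matches Sam
  - order 4 (Chair): customer_id=2 -> matches Fiona
  - order 5 (Router): customer_id=4 -> matches Bob
  - order 6 (Stapler): customer_id=6 -> matches Mia
  - order 7 (Lamp): customer_id=1 -> matches Hank
  - order 8 (Notebook): customer_id=NULL, no match -> dropped
  - order 9 (Phone): customer_id=1 -> matches Hank
So 1 of 9 rows is dropped.

SQL:
SELECT a.product, b.name AS customer
FROM orders a
INNER JOIN customers b ON a.customer_id = b.id

Result:
product | customer
--------+---------
Charger | Fiona   
Pen     | Fiona   
Desk    | Sam     
Chair   | Fiona   
Router  | Bob     
Stapler | Mia     
Lamp    | Hank    
Phone   | Hank    


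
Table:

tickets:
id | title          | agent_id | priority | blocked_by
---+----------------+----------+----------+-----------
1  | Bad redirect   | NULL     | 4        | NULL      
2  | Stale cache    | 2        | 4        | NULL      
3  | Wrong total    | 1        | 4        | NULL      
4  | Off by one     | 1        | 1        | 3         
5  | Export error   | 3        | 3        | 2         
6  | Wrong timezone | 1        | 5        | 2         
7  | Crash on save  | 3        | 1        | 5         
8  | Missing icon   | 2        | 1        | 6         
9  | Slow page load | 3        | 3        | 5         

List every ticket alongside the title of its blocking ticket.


This is a self-join: tickets is joined to a second copy of itself, matching each row's blocked_by to another row's id. Use LEFT JOIN so rows with blocked_by=NULL are kept.
  - ticket 1 (Bad redirect): blocked_by=NULL -> NULL
  - ticket 2 (Stale cache): blocked_by=NULL -> NULL
  - ticket 3 (Wrong total): blocked_by=NULL -> NULL
  - ticket 4 (Off by one): blocked_by=3 -> Wrong total
  - ticket 5 (Export error): blocked_by=2 -> Stale cache
  - ticket 6 (Wrong timezone): blocked_by=2 -> Stale cache
  - ticket 7 (Crash on save): blocked_by=5 -> Export error
  - ticket 8 (Missing icon): blocked_by=6 -> Wrong timezone
  - ticket 9 (Slow page load): blocked_by=5 -> Export error

SQL:
SELECT a.title AS item, b.title AS blocked_by
FROM tickets a
LEFT JOIN tickets b ON a.blocked_by = b.id

Result:
item           | blocked_by    
---------------+---------------
Bad redirect   | NULL          
Stale cache    | NULL          
Wrong total    | NULL          
Off by one     | Wrong total   
Export error   | Stale cache   
Wrong timezone | Stale cache   
Crash on save  | Export error  
Missing icon   | Wrong timezone
Slow page load | Export error  


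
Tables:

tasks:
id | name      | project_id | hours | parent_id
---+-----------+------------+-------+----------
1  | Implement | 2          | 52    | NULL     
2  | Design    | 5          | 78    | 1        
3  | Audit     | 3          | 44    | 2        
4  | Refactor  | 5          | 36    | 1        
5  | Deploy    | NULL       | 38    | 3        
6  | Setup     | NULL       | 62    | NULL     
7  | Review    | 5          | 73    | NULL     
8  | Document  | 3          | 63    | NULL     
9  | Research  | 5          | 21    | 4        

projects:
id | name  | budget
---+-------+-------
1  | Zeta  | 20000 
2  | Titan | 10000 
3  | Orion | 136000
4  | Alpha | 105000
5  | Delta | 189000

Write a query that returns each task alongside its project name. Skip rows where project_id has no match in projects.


INNER JOIN keeps only tasks rows whose project_id matches an id in projects. Walk through each task:
  - task 1 (Implement): project_id=2 -> matches Titan
  - task 2 (Design): project_id=5 -> matches Delta
  - task 3 (Audit): project_id=3 -> matches Orion
  - task 4 (Refactor): project_id=5 -> matches Delta
  - task 5 (Deploy): project_id=NULL, no match -> dropped
  - task 6 (Setup): project_id=NULL, no match -> dropped
  - task 7 (Review): project_id=5 -> matches Delta
  - task 8 (Document): project_id=3 -> matches Orion
  - task 9 (Research): project_id=5 -> matches Delta
So 2 of 9 rows are dropped.

SQL:
SELECT a.name, b.name AS project
FROM tasks a
INNER JOIN projects b ON a.project_id = b.id

Result:
name      | project
----------+--------
Implement | Titan  
Design    | Delta  
Audit     | Orion  
Refactor  | Delta  
Review    | Delta  
Document  | Orion  
Research  | Delta  


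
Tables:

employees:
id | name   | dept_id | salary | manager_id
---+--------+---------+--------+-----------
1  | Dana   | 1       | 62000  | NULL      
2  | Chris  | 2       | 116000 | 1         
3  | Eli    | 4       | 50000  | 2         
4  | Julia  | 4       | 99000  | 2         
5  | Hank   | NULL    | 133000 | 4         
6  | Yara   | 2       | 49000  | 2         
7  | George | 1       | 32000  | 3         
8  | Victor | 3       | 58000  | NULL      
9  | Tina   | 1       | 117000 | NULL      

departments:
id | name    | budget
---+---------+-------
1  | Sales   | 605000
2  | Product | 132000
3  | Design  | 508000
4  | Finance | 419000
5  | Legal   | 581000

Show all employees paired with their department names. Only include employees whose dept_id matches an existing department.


INNER JOIN keeps only employees rows whose dept_id matches an id in departments. Walk through each employee:
  - employee 1 (Dana): dept_id=1 -> matches Sales
  - employee 2 (Chris): dept_id=2 -> matches Product
  - employee 3 (Eli): dept_id=4 -> matches Finance
  - employee 4 (Julia): dept_id=4 -> matches Finance
  - employee 5 (Hank): dept_id=NULL, no match -> dropped
  - employee 6 (Yara): dept_id=2 -> matches Product
  - employee 7 (George): dept_id=1 -> matches Sales
  - employee 8 (Victor): dept_id=3 -> matches Design
  - employee 9 (Tina): dept_id=1 -> matches Sales
So 1 of 9 rows is dropped.

SQL:
SELECT a.name, b.name AS department
FROM employees a
INNER JOIN departments b ON a.dept_id = b.id

Result:
name   | department
-------+-----------
Dana   | Sales     
Chris  | Product   
Eli    | Finance   
Julia  | Finance   
Yara   | Product   
George | Sales     
Victor | Design    
Tina   | Sales     


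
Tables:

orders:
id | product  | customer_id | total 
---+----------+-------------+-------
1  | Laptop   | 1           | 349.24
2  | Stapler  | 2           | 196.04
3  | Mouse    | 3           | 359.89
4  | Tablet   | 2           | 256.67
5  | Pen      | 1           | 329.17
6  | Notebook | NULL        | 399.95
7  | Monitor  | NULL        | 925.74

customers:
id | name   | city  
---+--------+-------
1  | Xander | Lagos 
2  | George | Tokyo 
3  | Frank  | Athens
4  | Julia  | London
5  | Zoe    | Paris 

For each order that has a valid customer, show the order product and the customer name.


INNER JOIN keeps only orders rows whose customer_id matches an id in customers. Walk through each order:
  - order 1 (Laptop): customer_id=1 -> matches Xander
  - order 2 (Stapler): customer_id=2 -> matches George
  - order 3 (Mouse): customer_id=3 -> matches Frank
  - order 4 (Tablet): customer_id=2 -> matches George
  - order 5 (Pen): customer_id=1 -> matches Xander
  - order 6 (Notebook): customer_id=NULL, no match -> dropped
  - order 7 (Monitor): customer_id=NULL, no match -> dropped
So 2 of 7 rows are dropped.

SQL:
SELECT a.product, b.name AS customer
FROM orders a
INNER JOIN customers b ON a.customer_id = b.id

Result:
product | customer
--------+---------
Laptop  | Xander  
Stapler | George  
Mouse   | Frank   
Tablet  | George  
Pen     | Xander  


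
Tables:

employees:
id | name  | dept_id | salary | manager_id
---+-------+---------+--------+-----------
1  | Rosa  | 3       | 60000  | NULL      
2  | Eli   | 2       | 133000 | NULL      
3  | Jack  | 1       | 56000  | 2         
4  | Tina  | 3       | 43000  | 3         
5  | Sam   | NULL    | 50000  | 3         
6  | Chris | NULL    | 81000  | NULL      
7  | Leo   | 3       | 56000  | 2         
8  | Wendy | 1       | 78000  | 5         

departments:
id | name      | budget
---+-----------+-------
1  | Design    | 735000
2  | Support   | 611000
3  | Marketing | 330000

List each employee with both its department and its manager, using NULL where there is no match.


Two LEFT JOINs from the same base table employees: one to departments via dept_id, one to employees itself via manager_id. Both are LEFT so every employee is preserved.
Match against departments:
  - employee 1 (Rosa): dept_id=3 -> matches Marketing
  - employee 2 (Eli): dept_id=2 -> matches Support
  - employee 3 (Jack): dept_id=1 -> matches Design
  - employee 4 (Tina): dept_id=3 -> matches Marketing
  - employee 5 (Sam): dept_id=NULL, no match -> kept with NULL
  - employee 6 (Chris): dept_id=NULL, no match -> kept with NULL
  - employee 7 (Leo): dept_id=3 -> matches Marketing
  - employee 8 (Wendy): dept_id=1 -> matches Design
Match against employees (self):
  - employee 1 (Rosa): manager_id=NULL -> NULL
  - employee 2 (Eli): manager_id=NULL -> NULL
  - employee 3 (Jack): manager_id=2 -> Eli
  - employee 4 (Tina): manager_id=3 -> Jack
  - employee 5 (Sam): manager_id=3 -> Jack
  - employee 6 (Chris): manager_id=NULL -> NULL
  - employee 7 (Leo): manager_id=2 -> Eli
  - employee 8 (Wendy): manager_id=5 -> Sam

SQL:
SELECT a.name, b.name AS department, c.name AS manager
FROM employees a
LEFT JOIN departments b ON a.dept_id = b.id
LEFT JOIN employees c ON a.manager_id = c.id

Result:
name  | department | manager
------+------------+--------
Rosa  | Marketing  | NULL   
Eli   | Support    | NULL   
Jack  | Design     | Eli    
Tina  | Marketing  | Jack   
Sam   | NULL       | Jack   
Chris | NULL       | NULL   
Leo   | Marketing  | Eli    
Wendy | Design     | Sam    


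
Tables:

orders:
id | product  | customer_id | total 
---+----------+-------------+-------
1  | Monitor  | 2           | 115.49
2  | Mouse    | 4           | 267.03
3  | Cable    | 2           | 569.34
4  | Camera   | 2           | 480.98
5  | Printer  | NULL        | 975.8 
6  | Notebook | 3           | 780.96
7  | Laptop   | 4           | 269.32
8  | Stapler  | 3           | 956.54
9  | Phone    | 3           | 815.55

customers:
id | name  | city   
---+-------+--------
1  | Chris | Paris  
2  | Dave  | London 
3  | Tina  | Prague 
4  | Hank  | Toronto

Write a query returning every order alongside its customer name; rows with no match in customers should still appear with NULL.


LEFT JOIN keeps every row from orders (the left table); where customer_id has no match in customers, the customer columns become NULL. Walk through each order:
  - order 1 (Monitor): customer_id=2 -> matches Dave
  - order 2 (Mouse): customer_id=4 -> matches Hank
  - order 3 (Cable): customer_id=2 -> matches Dave
  - order 4 (Camera): customer_id=2 -> matches Dave
  - order 5 (Printer): customer_id=NULL, no match -> kept with NULL
  - order 6 (Notebook): customer_id=3 -> matches Tina
  - order 7 (Laptop): customer_id=4 -> matches Hank
  - order 8 (Stapler): customer_id=3 -> matches Tina
  - order 9 (Phone): customer_id=3 -> matches Tina
All 9 rows appear; 1 has NULL customer.

SQL:
SELECT a.product, b.name AS customer
FROM orders a
LEFT JOIN customers b ON a.customer_id = b.id

Result:
product  | customer
---------+---------
Monitor  | Dave    
Mouse    | Hank    
Cable    | Dave    
Camera   | Dave    
Printer  | NULL    
Notebook | Tina    
Laptop   | Hank    
Stapler  | Tina    
Phone    | Tina    


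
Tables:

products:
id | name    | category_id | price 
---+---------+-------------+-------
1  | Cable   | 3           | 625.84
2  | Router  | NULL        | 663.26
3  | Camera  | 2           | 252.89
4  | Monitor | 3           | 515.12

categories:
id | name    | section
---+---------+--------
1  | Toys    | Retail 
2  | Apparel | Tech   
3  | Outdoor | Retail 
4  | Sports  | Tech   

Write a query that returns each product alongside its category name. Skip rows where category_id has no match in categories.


INNER JOIN keeps only products rows whose category_id matches an id in categories. Walk through each product:
  - product 1 (Cable): category_id=3 -> matches Outdoor
  - product 2 (Router): category_id=NULL, no match -> dropped
  - product 3 (Camera): category_id=2 -> matches Apparel
  - product 4 (Monitor): category_id=3 -> matches Outdoor
So 1 of 4 rows is dropped.

SQL:
SELECT a.name, b.name AS category
FROM products a
INNER JOIN categories b ON a.category_id = b.id

Result:
name    | category
--------+---------
Cable   | Outdoor 
Camera  | Apparel 
Monitor | Outdoor 


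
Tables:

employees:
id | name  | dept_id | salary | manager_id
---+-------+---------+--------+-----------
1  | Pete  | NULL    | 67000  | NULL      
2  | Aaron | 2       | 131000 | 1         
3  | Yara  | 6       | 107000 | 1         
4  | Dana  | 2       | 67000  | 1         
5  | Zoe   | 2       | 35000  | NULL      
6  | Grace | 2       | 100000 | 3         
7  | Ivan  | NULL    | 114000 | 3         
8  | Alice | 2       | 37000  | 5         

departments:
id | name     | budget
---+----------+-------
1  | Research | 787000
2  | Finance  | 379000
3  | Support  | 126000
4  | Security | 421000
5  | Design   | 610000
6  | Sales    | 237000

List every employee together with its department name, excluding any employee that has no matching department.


INNER JOIN keeps only employees rows whose dept_id matches an id in departments. Walk through each employee:
  - employee 1 (Pete): dept_id=NULL, no match -> dropped
  - employee 2 (Aaron): dept_id=2 -> matches Finance
  - employee 3 (Yara): dept_id=6 -> matches Sales
  - employee 4 (Dana): dept_id=2 -> matches Finance
  - employee 5 (Zoe): dept_id=2 -> matches Finance
  - employee 6 (Grace): dept_id=2 -> matches Finance
  - employee 7 (Ivan): dept_id=NULL, no match -> dropped
  - employee 8 (Alice): dept_id=2 -> matches Finance
So 2 of 8 rows are dropped.

SQL:
SELECT a.name, b.name AS department
FROM employees a
INNER JOIN departments b ON a.dept_id = b.id

Result:
name  | department
------+-----------
Aaron | Finance   
Yara  | Sales     
Dana  | Finance   
Zoe   | Finance   
Grace | Finance   
Alice | Finance   


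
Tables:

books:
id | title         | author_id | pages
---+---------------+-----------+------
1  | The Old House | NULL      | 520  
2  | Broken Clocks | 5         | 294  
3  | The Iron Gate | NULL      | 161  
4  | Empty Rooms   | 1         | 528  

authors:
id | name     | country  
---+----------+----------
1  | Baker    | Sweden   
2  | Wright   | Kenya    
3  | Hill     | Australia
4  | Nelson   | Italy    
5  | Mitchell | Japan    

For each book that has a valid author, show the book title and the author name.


INNER JOIN keeps only books rows whose author_id matches an id in authors. Walk through each book:
  - book 1 (The Old House): author_id=NULL, no match -> dropped
  - book 2 (Broken Clocks): author_id=5 -> matches Mitchell
  - book 3 (The Iron Gate): author_id=NULL, no match -> dropped
  - book 4 (Empty Rooms): author_id=1 -> matches Baker
So 2 of 4 rows are dropped.

SQL:
SELECT a.title, b.name AS author
FROM books a
INNER JOIN authors b ON a.author_id = b.id

Result:
title         | author  
--------------+---------
Broken Clocks | Mitchell
Empty Rooms   | Baker   


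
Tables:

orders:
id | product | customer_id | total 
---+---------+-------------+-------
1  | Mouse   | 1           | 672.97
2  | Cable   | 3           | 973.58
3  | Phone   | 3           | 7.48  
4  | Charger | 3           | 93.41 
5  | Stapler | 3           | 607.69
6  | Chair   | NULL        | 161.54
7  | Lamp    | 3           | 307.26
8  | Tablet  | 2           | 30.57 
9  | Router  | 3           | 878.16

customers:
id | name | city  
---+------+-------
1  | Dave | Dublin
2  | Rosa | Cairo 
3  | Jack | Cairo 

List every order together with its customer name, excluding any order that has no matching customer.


INNER JOIN keeps only orders rows whose customer_id matches an id in customers. Walk through each order:
  - order 1 (Mouse): customer_id=1 -> matches Dave
  - order 2 (Cable): customer_id=3 -> matches Jack
  - order 3 (Phone): customer_id=3 -> matches Jack
  - order 4 (Charger): customer_id=3 -> matches Jack
  - order 5 (Stapler): customer_id=3 -> matches Jack
  - order 6 (Chair): customer_id=NULL, no match -> dropped
  - order 7 (Lamp): customer_id=3 -> matches Jack
  - order 8 (Tablet): customer_id=2 -> matches Rosa
  - order 9 (Router): customer_id=3 -> matches Jack
So 1 of 9 rows is dropped.

SQL:
SELECT a.product, b.name AS customer
FROM orders a
INNER JOIN customers b ON a.customer_id = b.id

Result:
product | customer
--------+---------
Mouse   | Dave    
Cable   | Jack    
Phone   | Jack    
Charger | Jack    
Stapler | Jack    
Lamp    | Jack    
Tablet  | Rosa    
Router  | Jack    
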